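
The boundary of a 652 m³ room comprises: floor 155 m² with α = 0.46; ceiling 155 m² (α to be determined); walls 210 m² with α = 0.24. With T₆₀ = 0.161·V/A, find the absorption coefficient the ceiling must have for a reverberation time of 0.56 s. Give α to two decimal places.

0.42

A = 0.161·V/T₆₀ = 0.161·652/0.56 = 187.45 m² sabins.
Absorption from the other surfaces = 155·0.46 + 210·0.24 = 121.70 m², so the ceiling must supply 65.75 m² over 155 m².
α = 65.75/155 = 0.424.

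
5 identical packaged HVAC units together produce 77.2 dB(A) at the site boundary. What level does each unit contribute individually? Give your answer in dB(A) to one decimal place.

70.2 dB(A)

Dividing the total intensity by 5 lowers the level by 10·log₁₀ 5 = 6.990 dB: L₁ = 77.2 − 6.990.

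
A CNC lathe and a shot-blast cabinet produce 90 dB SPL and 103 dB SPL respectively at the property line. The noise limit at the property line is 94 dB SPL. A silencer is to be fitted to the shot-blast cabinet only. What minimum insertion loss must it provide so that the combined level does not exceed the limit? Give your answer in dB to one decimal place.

11.2 dB

Fixed contribution from the other source: Σ 10^(L/10) = 10^(90/10) = 1.000e+09 (90.00 dB SPL).
To meet 94 dB SPL overall, the treated shot-blast cabinet may contribute at most 10^(94/10) − 1.000e+09 = 1.512e+09, i.e. 91.80 dB SPL.
So the shot-blast cabinet must be reduced from 103 to 91.80 dB SPL: IL = 11.20 dB.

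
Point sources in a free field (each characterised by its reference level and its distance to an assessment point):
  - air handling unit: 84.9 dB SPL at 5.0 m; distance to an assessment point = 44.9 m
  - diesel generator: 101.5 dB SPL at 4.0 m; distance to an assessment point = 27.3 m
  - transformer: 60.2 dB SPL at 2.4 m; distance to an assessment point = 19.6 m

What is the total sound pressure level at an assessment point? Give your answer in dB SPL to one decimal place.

Apply inverse-square spreading to bring every level to the receiver, then sum 10^(L/10).
air handling unit: 84.9 − 20·log₁₀(44.9/5.0) = 84.9 − 19.07 = 65.83 dB SPL.
diesel generator: 101.5 − 20·log₁₀(27.3/4.0) = 101.5 − 16.68 = 84.82 dB SPL.
transformer: 60.2 − 20·log₁₀(19.6/2.4) = 60.2 − 18.24 = 41.96 dB SPL.
Σ 10^(L/10) = 3.071e+08 → L_total = 10·log₁₀(3.071e+08) = 84.87 dB SPL.

84.9 dB SPL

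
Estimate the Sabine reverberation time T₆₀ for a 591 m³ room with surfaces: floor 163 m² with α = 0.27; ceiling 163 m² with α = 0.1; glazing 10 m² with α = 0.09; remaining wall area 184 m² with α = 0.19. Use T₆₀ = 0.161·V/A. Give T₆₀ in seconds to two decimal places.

A = Σ Sᵢαᵢ = 163·0.27 + 163·0.1 + 10·0.09 + 184·0.19 = 96.17 m².
T₆₀ = 0.161·V/A = 0.161·591/96.17 = 0.989 s.

0.99 s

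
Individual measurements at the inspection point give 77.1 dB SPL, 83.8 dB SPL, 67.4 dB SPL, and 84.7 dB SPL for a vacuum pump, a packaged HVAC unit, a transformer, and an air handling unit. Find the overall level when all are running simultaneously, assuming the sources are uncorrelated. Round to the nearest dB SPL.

88 dB SPL

For uncorrelated sources the intensities add, so convert each level to linear form, sum, and take 10·log₁₀ of the total.
Σ 10^(L/10) = 10^(77.1/10) + 10^(83.8/10) + 10^(67.4/10) + 10^(84.7/10) = 5.918e+08.
L_total = 10·log₁₀(5.918e+08) = 87.72 dB SPL.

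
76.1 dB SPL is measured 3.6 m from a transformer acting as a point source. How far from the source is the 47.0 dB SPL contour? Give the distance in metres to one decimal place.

The 29.1 dB drop corresponds to a distance ratio of 10^(29.1/20) for a point source.
r₂ = 3.6·10^((76.1−47.0)/20) = 3.6·10^(29.1/20) = 102.64 m.

102.6 m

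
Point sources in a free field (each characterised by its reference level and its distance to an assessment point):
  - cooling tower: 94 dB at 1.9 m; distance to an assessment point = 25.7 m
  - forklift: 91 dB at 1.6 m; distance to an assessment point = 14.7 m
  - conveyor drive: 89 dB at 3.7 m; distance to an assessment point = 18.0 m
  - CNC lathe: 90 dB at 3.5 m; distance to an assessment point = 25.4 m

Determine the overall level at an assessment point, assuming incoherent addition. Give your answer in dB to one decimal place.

Apply inverse-square spreading to bring every level to the receiver, then sum 10^(L/10).
cooling tower: 94 − 20·log₁₀(25.7/1.9) = 94 − 22.62 = 71.38 dB.
forklift: 91 − 20·log₁₀(14.7/1.6) = 91 − 19.26 = 71.74 dB.
conveyor drive: 89 − 20·log₁₀(18.0/3.7) = 89 − 13.74 = 75.26 dB.
CNC lathe: 90 − 20·log₁₀(25.4/3.5) = 90 − 17.22 = 72.78 dB.
Σ 10^(L/10) = 8.119e+07 → L_total = 10·log₁₀(8.119e+07) = 79.10 dB.

79.1 dB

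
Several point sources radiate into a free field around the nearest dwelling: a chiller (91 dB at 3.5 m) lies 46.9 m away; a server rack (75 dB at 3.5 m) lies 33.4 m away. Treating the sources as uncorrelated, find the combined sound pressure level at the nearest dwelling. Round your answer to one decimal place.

68.7 dB

Apply inverse-square spreading to bring every level to the receiver, then sum 10^(L/10).
chiller: 91 − 20·log₁₀(46.9/3.5) = 91 − 22.54 = 68.46 dB.
server rack: 75 − 20·log₁₀(33.4/3.5) = 75 − 19.59 = 55.41 dB.
Σ 10^(L/10) = 7.358e+06 → L_total = 10·log₁₀(7.358e+06) = 68.67 dB.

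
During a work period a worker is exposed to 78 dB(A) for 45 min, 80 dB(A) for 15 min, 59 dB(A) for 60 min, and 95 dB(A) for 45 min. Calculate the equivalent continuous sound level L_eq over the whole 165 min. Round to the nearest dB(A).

89 dB(A)

Weight each interval's intensity by its duration and average over T = 165 min:
Σ tᵢ·10^(Lᵢ/10) = 45·10^(78/10) + 15·10^(80/10) + 60·10^(59/10) + 45·10^(95/10) = 1.467e+11.
L_eq = 10·log₁₀(1.467e+11/165) = 89.49 dB(A).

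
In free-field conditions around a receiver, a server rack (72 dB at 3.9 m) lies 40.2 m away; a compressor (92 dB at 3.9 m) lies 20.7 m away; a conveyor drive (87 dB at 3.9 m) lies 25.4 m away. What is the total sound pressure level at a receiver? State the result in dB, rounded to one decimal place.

Apply inverse-square spreading to bring every level to the receiver, then sum 10^(L/10).
server rack: 72 − 20·log₁₀(40.2/3.9) = 72 − 20.26 = 51.74 dB.
compressor: 92 − 20·log₁₀(20.7/3.9) = 92 − 14.50 = 77.50 dB.
conveyor drive: 87 − 20·log₁₀(25.4/3.9) = 87 − 16.28 = 70.72 dB.
Σ 10^(L/10) = 6.822e+07 → L_total = 10·log₁₀(6.822e+07) = 78.34 dB.

78.3 dB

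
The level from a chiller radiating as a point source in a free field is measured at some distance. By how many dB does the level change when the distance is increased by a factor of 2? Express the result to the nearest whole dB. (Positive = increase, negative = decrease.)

A point source loses 6 dB per doubling of distance; generally ΔL = −20·log₁₀(r₂/r₁).
ΔL = −20·log₁₀(2) = -6.02 dB.

-6 dB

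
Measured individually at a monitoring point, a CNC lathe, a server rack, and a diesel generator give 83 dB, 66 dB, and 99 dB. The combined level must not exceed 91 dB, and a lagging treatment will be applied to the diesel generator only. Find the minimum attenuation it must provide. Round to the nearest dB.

9 dB

Fixed contribution from the other sources: Σ 10^(L/10) = 10^(83/10) + 10^(66/10) = 2.035e+08 (83.09 dB).
To meet 91 dB overall, the treated diesel generator may contribute at most 10^(91/10) − 2.035e+08 = 1.055e+09, i.e. 90.23 dB.
So the diesel generator must be reduced from 99 to 90.23 dB: IL = 8.77 dB.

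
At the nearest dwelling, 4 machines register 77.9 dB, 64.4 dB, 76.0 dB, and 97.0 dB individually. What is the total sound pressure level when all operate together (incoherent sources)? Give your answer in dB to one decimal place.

Incoherent sources combine by intensity addition: L_total = 10·log₁₀(Σ 10^(L_i/10)).
Σ 10^(L/10) = 10^(77.9/10) + 10^(64.4/10) + 10^(76.0/10) + 10^(97.0/10) = 5.116e+09.
L_total = 10·log₁₀(5.116e+09) = 97.09 dB.

97.1 dB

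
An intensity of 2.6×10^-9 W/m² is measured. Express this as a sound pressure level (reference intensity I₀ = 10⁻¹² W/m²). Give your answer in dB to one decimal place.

34.1 dB

Dividing by I₀ shifts the exponent by 12: I/I₀ = 2.6×10^3.
L = 10·(0.4150 + 3) = 34.15 dB.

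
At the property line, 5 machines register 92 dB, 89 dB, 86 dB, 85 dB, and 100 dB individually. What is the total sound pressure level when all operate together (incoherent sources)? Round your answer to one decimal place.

101.2 dB

Incoherent sources combine by intensity addition: L_total = 10·log₁₀(Σ 10^(L_i/10)).
Σ 10^(L/10) = 10^(92/10) + 10^(89/10) + 10^(86/10) + 10^(85/10) + 10^(100/10) = 1.309e+10.
L_total = 10·log₁₀(1.309e+10) = 101.17 dB.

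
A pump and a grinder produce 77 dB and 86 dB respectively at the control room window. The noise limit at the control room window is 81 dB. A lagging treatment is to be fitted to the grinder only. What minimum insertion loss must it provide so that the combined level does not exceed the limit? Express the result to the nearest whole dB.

7 dB

Everything except the grinder sums to 10^(77/10) = 5.012e+07 in linear terms, 77.00 dB.
The limit corresponds to 10^(81/10) = 1.259e+08; subtracting the fixed part leaves 7.577e+07 for the grinder, i.e. 78.80 dB.
Required insertion loss = 86 − 78.80 = 7.20 dB.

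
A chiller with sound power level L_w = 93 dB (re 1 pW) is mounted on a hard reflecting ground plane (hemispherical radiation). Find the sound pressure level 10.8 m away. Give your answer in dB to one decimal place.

64.3 dB

Free-field hemispherical radiation: L_p = L_w − 10·log₁₀(2π·r²), r = 10.8 m.
2π·r² = 732.9 m², 10·log₁₀ of that is 28.650 dB.
L_p = 93 − 28.650 = 64.35 dB.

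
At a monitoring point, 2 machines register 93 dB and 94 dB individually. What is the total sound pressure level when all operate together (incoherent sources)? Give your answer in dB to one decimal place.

For uncorrelated sources the intensities add, so convert each level to linear form, sum, and take 10·log₁₀ of the total.
Σ 10^(L/10) = 10^(93/10) + 10^(94/10) = 4.507e+09.
L_total = 10·log₁₀(4.507e+09) = 96.54 dB.

96.5 dB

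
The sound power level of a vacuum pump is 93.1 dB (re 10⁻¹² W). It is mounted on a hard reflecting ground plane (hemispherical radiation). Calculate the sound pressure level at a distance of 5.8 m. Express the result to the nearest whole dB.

The power spreads over a hemisphere of area 2π·r², so L_p = L_w − 10·log₁₀(2π·r²).
2π·r² = 211.4 m², 10·log₁₀ of that is 23.250 dB.
L_p = 93.1 − 23.250 = 69.85 dB.

70 dB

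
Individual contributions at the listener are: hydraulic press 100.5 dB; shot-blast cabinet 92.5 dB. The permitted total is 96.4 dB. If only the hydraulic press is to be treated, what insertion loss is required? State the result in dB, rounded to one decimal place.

6.4 dB

Everything except the hydraulic press sums to 10^(92.5/10) = 1.778e+09 in linear terms, 92.50 dB.
To meet 96.4 dB overall, the treated hydraulic press may contribute at most 10^(96.4/10) − 1.778e+09 = 2.587e+09, i.e. 94.13 dB.
So the hydraulic press must be reduced from 100.5 to 94.13 dB: IL = 6.37 dB.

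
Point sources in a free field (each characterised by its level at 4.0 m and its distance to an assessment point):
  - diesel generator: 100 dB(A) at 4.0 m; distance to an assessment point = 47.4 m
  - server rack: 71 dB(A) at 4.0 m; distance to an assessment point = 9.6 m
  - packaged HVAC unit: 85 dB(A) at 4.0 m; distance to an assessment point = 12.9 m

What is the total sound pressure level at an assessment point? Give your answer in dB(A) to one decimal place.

80.2 dB(A)

First find each source's level at the receiver (point-source: −20·log₁₀(r/r_ref)), then combine on an intensity basis.
diesel generator: 100 − 20·log₁₀(47.4/4.0) = 100 − 21.47 = 78.53 dB(A).
server rack: 71 − 20·log₁₀(9.6/4.0) = 71 − 7.60 = 63.40 dB(A).
packaged HVAC unit: 85 − 20·log₁₀(12.9/4.0) = 85 − 10.17 = 74.83 dB(A).
Σ 10^(L/10) = 1.038e+08 → L_total = 10·log₁₀(1.038e+08) = 80.16 dB(A).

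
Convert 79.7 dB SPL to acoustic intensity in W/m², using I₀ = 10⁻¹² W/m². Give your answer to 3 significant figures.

I = I₀·10^(L/10) = 10⁻¹² × 10^(79.7/10) = 10^(-4.030).

9.33e-05 W/m²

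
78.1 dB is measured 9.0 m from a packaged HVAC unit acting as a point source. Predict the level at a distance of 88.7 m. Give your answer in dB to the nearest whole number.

58 dB

For a point source, L₂ = L₁ − 20·log₁₀(r₂/r₁).
L₂ = 78.1 − 20·log₁₀(88.7/9.0) = 78.1 − 19.874 = 58.23 dB.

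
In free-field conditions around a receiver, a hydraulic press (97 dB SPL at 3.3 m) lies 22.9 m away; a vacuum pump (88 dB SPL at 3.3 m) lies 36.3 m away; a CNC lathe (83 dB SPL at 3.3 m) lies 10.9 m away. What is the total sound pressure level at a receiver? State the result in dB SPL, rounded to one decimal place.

Propagate each source to the receiver with L = L_ref − 20·log₁₀(r/r_ref), then add intensities.
hydraulic press: 97 − 20·log₁₀(22.9/3.3) = 97 − 16.83 = 80.17 dB SPL.
vacuum pump: 88 − 20·log₁₀(36.3/3.3) = 88 − 20.83 = 67.17 dB SPL.
CNC lathe: 83 − 20·log₁₀(10.9/3.3) = 83 − 10.38 = 72.62 dB SPL.
Σ 10^(L/10) = 1.276e+08 → L_total = 10·log₁₀(1.276e+08) = 81.06 dB SPL.

81.1 dB SPL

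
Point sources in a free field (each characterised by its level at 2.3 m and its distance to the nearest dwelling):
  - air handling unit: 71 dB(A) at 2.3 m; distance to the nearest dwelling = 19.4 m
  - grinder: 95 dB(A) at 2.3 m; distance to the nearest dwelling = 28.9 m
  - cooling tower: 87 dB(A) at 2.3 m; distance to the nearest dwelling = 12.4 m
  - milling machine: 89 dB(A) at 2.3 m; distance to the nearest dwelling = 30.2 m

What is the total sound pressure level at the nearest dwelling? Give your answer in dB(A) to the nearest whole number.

76 dB(A)

Apply inverse-square spreading to bring every level to the receiver, then sum 10^(L/10).
air handling unit: 71 − 20·log₁₀(19.4/2.3) = 71 − 18.52 = 52.48 dB(A).
grinder: 95 − 20·log₁₀(28.9/2.3) = 95 − 21.98 = 73.02 dB(A).
cooling tower: 87 − 20·log₁₀(12.4/2.3) = 87 − 14.63 = 72.37 dB(A).
milling machine: 89 − 20·log₁₀(30.2/2.3) = 89 − 22.37 = 66.63 dB(A).
Σ 10^(L/10) = 4.206e+07 → L_total = 10·log₁₀(4.206e+07) = 76.24 dB(A).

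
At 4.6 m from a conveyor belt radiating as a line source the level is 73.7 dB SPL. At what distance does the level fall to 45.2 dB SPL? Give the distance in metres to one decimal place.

For a line source L₁ − L₂ = 10·log₁₀(r₂/r₁), so r₂ = r₁·10^((L₁−L₂)/10).
r₂ = 4.6·10^((73.7−45.2)/10) = 4.6·10^(28.5/10) = 3256.55 m.

3256.6 m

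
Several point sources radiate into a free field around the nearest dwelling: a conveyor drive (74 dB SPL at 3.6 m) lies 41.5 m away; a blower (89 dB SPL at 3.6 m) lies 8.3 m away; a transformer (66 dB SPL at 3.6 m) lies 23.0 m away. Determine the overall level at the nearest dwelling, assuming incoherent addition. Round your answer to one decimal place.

First find each source's level at the receiver (point-source: −20·log₁₀(r/r_ref)), then combine on an intensity basis.
conveyor drive: 74 − 20·log₁₀(41.5/3.6) = 74 − 21.23 = 52.77 dB SPL.
blower: 89 − 20·log₁₀(8.3/3.6) = 89 − 7.26 = 81.74 dB SPL.
transformer: 66 − 20·log₁₀(23.0/3.6) = 66 − 16.11 = 49.89 dB SPL.
Σ 10^(L/10) = 1.497e+08 → L_total = 10·log₁₀(1.497e+08) = 81.75 dB SPL.

81.8 dB SPL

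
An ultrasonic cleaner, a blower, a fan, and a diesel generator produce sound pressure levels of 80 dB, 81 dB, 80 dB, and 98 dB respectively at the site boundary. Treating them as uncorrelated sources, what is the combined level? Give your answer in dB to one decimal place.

98.2 dB

Incoherent sources combine by intensity addition: L_total = 10·log₁₀(Σ 10^(L_i/10)).
Σ 10^(L/10) = 10^(80/10) + 10^(81/10) + 10^(80/10) + 10^(98/10) = 6.635e+09.
L_total = 10·log₁₀(6.635e+09) = 98.22 dB.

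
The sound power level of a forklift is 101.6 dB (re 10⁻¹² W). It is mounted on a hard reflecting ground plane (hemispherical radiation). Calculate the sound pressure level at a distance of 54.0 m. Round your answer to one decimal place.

The power spreads over a hemisphere of area 2π·r², so L_p = L_w − 10·log₁₀(2π·r²).
2π·r² = 1.832e+04 m², 10·log₁₀ of that is 42.630 dB.
L_p = 101.6 − 42.630 = 58.97 dB.

59.0 dB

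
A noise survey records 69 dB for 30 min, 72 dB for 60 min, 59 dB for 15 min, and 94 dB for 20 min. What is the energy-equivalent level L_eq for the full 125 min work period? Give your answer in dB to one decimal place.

L_eq = 10·log₁₀[(1/T)·Σ tᵢ·10^(Lᵢ/10)] with T = 125 min.
Σ tᵢ·10^(Lᵢ/10) = 30·10^(69/10) + 60·10^(72/10) + 15·10^(59/10) + 20·10^(94/10) = 5.144e+10.
L_eq = 10·log₁₀(5.144e+10/125) = 86.14 dB.

86.1 dB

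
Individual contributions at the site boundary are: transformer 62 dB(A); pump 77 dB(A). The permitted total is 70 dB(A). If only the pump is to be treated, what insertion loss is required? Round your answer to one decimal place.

7.7 dB

Everything except the pump sums to 10^(62/10) = 1.585e+06 in linear terms, 62.00 dB(A).
To meet 70 dB(A) overall, the treated pump may contribute at most 10^(70/10) − 1.585e+06 = 8.415e+06, i.e. 69.25 dB(A).
So the pump must be reduced from 77 to 69.25 dB(A): IL = 7.75 dB.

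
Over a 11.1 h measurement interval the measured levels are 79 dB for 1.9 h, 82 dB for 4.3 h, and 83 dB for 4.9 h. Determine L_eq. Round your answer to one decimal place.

82.1 dB

Weight each interval's intensity by its duration and average over T = 11.1 h:
Σ tᵢ·10^(Lᵢ/10) = 1.9·10^(79/10) + 4.3·10^(82/10) + 4.9·10^(83/10) = 1.810e+09.
L_eq = 10·log₁₀(1.810e+09/11.1) = 82.12 dB.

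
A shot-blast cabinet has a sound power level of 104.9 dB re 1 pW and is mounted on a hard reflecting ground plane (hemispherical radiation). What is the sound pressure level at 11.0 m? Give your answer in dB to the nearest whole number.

76 dB

Free-field hemispherical radiation: L_p = L_w − 10·log₁₀(2π·r²), r = 11.0 m.
2π·r² = 760.3 m², 10·log₁₀ of that is 28.810 dB.
L_p = 104.9 − 28.810 = 76.09 dB.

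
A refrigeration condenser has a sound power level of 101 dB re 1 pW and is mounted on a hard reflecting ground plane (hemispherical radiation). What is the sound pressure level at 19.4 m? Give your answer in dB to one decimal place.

The power spreads over a hemisphere of area 2π·r², so L_p = L_w − 10·log₁₀(2π·r²).
2π·r² = 2365 m², 10·log₁₀ of that is 33.738 dB.
L_p = 101 − 33.738 = 67.26 dB.

67.3 dB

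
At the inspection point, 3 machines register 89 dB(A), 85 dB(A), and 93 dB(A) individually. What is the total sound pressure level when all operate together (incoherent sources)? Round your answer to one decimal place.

Incoherent sources combine by intensity addition: L_total = 10·log₁₀(Σ 10^(L_i/10)).
Σ 10^(L/10) = 10^(89/10) + 10^(85/10) + 10^(93/10) = 3.106e+09.
L_total = 10·log₁₀(3.106e+09) = 94.92 dB(A).

94.9 dB(A)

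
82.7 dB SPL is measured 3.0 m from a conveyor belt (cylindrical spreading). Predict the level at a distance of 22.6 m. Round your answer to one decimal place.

Line-source attenuation: ΔL = 10·log₁₀(r₂/r₁) = 10·log₁₀(22.6/3.0) = 8.770 dB.
L₂ = 82.7 − 10·log₁₀(22.6/3.0) = 82.7 − 8.770 = 73.93 dB SPL.

73.9 dB SPL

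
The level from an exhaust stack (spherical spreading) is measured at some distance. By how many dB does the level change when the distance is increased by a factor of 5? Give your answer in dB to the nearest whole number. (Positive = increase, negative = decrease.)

-14 dB

Point-source spreading: ΔL = −20·log₁₀(r₂/r₁).
ΔL = −20·log₁₀(5) = -13.98 dB.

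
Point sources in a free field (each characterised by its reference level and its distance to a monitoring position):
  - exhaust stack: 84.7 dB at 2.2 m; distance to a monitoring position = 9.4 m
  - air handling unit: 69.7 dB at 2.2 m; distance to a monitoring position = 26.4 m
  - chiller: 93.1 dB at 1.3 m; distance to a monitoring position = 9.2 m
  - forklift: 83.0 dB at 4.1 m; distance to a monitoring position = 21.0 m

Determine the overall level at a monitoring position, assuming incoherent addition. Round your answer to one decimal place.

First find each source's level at the receiver (point-source: −20·log₁₀(r/r_ref)), then combine on an intensity basis.
exhaust stack: 84.7 − 20·log₁₀(9.4/2.2) = 84.7 − 12.61 = 72.09 dB.
air handling unit: 69.7 − 20·log₁₀(26.4/2.2) = 69.7 − 21.58 = 48.12 dB.
chiller: 93.1 − 20·log₁₀(9.2/1.3) = 93.1 − 17.00 = 76.10 dB.
forklift: 83.0 − 20·log₁₀(21.0/4.1) = 83.0 − 14.19 = 68.81 dB.
Σ 10^(L/10) = 6.460e+07 → L_total = 10·log₁₀(6.460e+07) = 78.10 dB.

78.1 dB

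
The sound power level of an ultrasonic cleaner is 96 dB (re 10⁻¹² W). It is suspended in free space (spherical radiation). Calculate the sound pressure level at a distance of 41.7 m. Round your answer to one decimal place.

The power spreads over a sphere of area 4π·r², so L_p = L_w − 10·log₁₀(4π·r²).
4π·r² = 2.185e+04 m², 10·log₁₀ of that is 43.395 dB.
L_p = 96 − 43.395 = 52.61 dB.

52.6 dB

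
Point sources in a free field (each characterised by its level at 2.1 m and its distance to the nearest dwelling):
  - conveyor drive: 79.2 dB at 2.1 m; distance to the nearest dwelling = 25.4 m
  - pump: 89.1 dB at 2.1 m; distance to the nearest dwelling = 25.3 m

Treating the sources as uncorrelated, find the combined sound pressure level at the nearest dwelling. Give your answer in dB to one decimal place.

Propagate each source to the receiver with L = L_ref − 20·log₁₀(r/r_ref), then add intensities.
conveyor drive: 79.2 − 20·log₁₀(25.4/2.1) = 79.2 − 21.65 = 57.55 dB.
pump: 89.1 − 20·log₁₀(25.3/2.1) = 89.1 − 21.62 = 67.48 dB.
Σ 10^(L/10) = 6.169e+06 → L_total = 10·log₁₀(6.169e+06) = 67.90 dB.

67.9 dB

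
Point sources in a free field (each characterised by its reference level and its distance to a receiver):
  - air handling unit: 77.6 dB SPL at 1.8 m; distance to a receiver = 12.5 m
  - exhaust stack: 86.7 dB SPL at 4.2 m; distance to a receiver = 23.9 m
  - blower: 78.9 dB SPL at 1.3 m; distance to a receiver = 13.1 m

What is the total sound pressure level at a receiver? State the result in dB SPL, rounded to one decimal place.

Propagate each source to the receiver with L = L_ref − 20·log₁₀(r/r_ref), then add intensities.
air handling unit: 77.6 − 20·log₁₀(12.5/1.8) = 77.6 − 16.83 = 60.77 dB SPL.
exhaust stack: 86.7 − 20·log₁₀(23.9/4.2) = 86.7 − 15.10 = 71.60 dB SPL.
blower: 78.9 − 20·log₁₀(13.1/1.3) = 78.9 − 20.07 = 58.83 dB SPL.
Σ 10^(L/10) = 1.640e+07 → L_total = 10·log₁₀(1.640e+07) = 72.15 dB SPL.

72.1 dB SPL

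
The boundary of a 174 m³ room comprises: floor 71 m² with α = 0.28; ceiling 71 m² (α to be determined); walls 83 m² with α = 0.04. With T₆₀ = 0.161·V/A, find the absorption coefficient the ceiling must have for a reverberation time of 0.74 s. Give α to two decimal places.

From T₆₀ = 0.161·V/A, the target T₆₀ = 0.74 s needs A = 0.161·174/0.74 = 37.86 m².
Absorption from the other surfaces = 71·0.28 + 83·0.04 = 23.20 m², so the ceiling must supply 14.66 m² over 71 m².
α = 14.66/71 = 0.206.

0.21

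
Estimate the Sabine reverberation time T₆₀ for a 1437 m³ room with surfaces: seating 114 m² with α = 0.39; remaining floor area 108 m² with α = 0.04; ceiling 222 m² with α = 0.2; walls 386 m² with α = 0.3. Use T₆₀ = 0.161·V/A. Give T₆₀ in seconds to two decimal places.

A = Σ Sᵢαᵢ = 114·0.39 + 108·0.04 + 222·0.2 + 386·0.3 = 208.98 m².
T₆₀ = 0.161·V/A = 0.161·1437/208.98 = 1.107 s.

1.11 s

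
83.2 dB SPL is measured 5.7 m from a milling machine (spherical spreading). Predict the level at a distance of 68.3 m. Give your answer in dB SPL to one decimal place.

61.6 dB SPL

Spherical spreading from a point source gives a 20·log₁₀(r₂/r₁) drop.
L₂ = 83.2 − 20·log₁₀(68.3/5.7) = 83.2 − 21.571 = 61.63 dB SPL.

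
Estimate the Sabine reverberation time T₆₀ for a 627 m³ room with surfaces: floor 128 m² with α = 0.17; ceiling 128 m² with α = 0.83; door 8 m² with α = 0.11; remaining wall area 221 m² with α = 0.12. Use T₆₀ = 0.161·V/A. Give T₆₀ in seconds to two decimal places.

Summing Sᵢαᵢ: 128·0.17 + 128·0.83 + 8·0.11 + 221·0.12 = 155.40 m².
T₆₀ = 0.161·V/A = 0.161·627/155.40 = 0.650 s.

0.65 s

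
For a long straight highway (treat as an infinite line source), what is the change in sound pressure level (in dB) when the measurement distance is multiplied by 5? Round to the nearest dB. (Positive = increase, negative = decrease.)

-7 dB

With cylindrical spreading the level changes by −10·log₁₀(r₂/r₁).
ΔL = −10·log₁₀(5) = -6.99 dB.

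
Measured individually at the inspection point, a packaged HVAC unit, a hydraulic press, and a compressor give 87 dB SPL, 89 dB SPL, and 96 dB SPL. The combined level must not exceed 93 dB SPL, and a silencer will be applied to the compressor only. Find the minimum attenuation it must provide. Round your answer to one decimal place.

7.6 dB

Fixed contribution from the other sources: Σ 10^(L/10) = 10^(87/10) + 10^(89/10) = 1.296e+09 (91.12 dB SPL).
To meet 93 dB SPL overall, the treated compressor may contribute at most 10^(93/10) − 1.296e+09 = 6.997e+08, i.e. 88.45 dB SPL.
So the compressor must be reduced from 96 to 88.45 dB SPL: IL = 7.55 dB.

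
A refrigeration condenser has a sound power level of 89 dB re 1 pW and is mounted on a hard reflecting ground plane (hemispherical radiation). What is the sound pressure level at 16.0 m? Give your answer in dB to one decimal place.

The power spreads over a hemisphere of area 2π·r², so L_p = L_w − 10·log₁₀(2π·r²).
2π·r² = 1608 m², 10·log₁₀ of that is 32.064 dB.
L_p = 89 − 32.064 = 56.94 dB.

56.9 dB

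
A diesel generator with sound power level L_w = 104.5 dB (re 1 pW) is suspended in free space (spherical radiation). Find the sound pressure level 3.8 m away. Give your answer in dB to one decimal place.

Free-field spherical radiation: L_p = L_w − 10·log₁₀(4π·r²), r = 3.8 m.
4π·r² = 181.5 m², 10·log₁₀ of that is 22.588 dB.
L_p = 104.5 − 22.588 = 81.91 dB.

81.9 dB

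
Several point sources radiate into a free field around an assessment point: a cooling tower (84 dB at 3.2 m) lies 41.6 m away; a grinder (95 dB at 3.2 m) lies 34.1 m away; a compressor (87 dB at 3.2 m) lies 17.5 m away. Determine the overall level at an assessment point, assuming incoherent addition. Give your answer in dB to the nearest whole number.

77 dB

First find each source's level at the receiver (point-source: −20·log₁₀(r/r_ref)), then combine on an intensity basis.
cooling tower: 84 − 20·log₁₀(41.6/3.2) = 84 − 22.28 = 61.72 dB.
grinder: 95 − 20·log₁₀(34.1/3.2) = 95 − 20.55 = 74.45 dB.
compressor: 87 − 20·log₁₀(17.5/3.2) = 87 − 14.76 = 72.24 dB.
Σ 10^(L/10) = 4.609e+07 → L_total = 10·log₁₀(4.609e+07) = 76.64 dB.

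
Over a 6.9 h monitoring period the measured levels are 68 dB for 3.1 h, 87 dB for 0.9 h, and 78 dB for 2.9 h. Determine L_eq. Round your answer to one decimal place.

L_eq = 10·log₁₀[(1/T)·Σ tᵢ·10^(Lᵢ/10)] with T = 6.9 h.
Σ tᵢ·10^(Lᵢ/10) = 3.1·10^(68/10) + 0.9·10^(87/10) + 2.9·10^(78/10) = 6.536e+08.
L_eq = 10·log₁₀(6.536e+08/6.9) = 79.76 dB.

79.8 dB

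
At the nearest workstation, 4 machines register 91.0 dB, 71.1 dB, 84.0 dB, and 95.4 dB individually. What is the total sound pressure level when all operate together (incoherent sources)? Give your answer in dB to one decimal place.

97.0 dB

For uncorrelated sources the intensities add, so convert each level to linear form, sum, and take 10·log₁₀ of the total.
Σ 10^(L/10) = 10^(91.0/10) + 10^(71.1/10) + 10^(84.0/10) + 10^(95.4/10) = 4.990e+09.
L_total = 10·log₁₀(4.990e+09) = 96.98 dB.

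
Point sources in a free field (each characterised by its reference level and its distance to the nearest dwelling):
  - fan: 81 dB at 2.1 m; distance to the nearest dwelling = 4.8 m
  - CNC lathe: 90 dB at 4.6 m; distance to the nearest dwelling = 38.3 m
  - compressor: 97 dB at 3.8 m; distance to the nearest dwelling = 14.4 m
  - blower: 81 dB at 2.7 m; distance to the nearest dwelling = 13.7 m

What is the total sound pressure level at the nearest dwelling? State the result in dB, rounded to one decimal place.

First find each source's level at the receiver (point-source: −20·log₁₀(r/r_ref)), then combine on an intensity basis.
fan: 81 − 20·log₁₀(4.8/2.1) = 81 − 7.18 = 73.82 dB.
CNC lathe: 90 − 20·log₁₀(38.3/4.6) = 90 − 18.41 = 71.59 dB.
compressor: 97 − 20·log₁₀(14.4/3.8) = 97 − 11.57 = 85.43 dB.
blower: 81 − 20·log₁₀(13.7/2.7) = 81 − 14.11 = 66.89 dB.
Σ 10^(L/10) = 3.924e+08 → L_total = 10·log₁₀(3.924e+08) = 85.94 dB.

85.9 dB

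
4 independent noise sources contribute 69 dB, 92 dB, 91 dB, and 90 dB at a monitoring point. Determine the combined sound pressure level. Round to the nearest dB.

96 dB

Incoherent sources combine by intensity addition: L_total = 10·log₁₀(Σ 10^(L_i/10)).
Σ 10^(L/10) = 10^(69/10) + 10^(92/10) + 10^(91/10) + 10^(90/10) = 3.852e+09.
L_total = 10·log₁₀(3.852e+09) = 95.86 dB.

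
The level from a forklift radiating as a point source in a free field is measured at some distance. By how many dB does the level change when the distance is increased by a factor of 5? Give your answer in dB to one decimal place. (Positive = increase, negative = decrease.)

-14.0 dB

With spherical spreading the level changes by −20·log₁₀(r₂/r₁).
ΔL = −20·log₁₀(5) = -13.98 dB.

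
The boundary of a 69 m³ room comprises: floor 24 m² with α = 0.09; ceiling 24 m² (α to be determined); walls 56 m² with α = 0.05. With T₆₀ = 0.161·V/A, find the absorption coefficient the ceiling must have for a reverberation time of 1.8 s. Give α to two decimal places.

0.05

Required total absorption A = 0.161·69/1.8 = 6.17 m².
Absorption from the other surfaces = 24·0.09 + 56·0.05 = 4.96 m², so the ceiling must supply 1.21 m² over 24 m².
α = 1.21/24 = 0.050.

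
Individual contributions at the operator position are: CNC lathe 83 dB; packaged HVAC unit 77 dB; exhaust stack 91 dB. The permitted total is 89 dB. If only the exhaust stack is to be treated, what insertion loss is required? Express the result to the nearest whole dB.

Everything except the exhaust stack sums to 10^(83/10) + 10^(77/10) = 2.496e+08 in linear terms, 83.97 dB.
To meet 89 dB overall, the treated exhaust stack may contribute at most 10^(89/10) − 2.496e+08 = 5.447e+08, i.e. 87.36 dB.
Required insertion loss = 91 − 87.36 = 3.64 dB.

4 dB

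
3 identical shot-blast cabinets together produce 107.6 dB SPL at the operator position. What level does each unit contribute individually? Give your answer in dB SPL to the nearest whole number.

103 dB SPL

3 equal contributions raise the level by 10·log₁₀ 3 = 4.771 dB, so each unit alone gives 107.6 − 4.771.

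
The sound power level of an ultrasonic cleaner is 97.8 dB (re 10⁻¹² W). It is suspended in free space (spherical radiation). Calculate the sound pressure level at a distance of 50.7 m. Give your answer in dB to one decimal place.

The power spreads over a sphere of area 4π·r², so L_p = L_w − 10·log₁₀(4π·r²).
4π·r² = 3.23e+04 m², 10·log₁₀ of that is 45.092 dB.
L_p = 97.8 − 45.092 = 52.71 dB.

52.7 dB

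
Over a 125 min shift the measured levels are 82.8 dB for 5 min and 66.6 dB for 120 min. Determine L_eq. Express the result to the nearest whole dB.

71 dB

Weight each interval's intensity by its duration and average over T = 125 min:
Σ tᵢ·10^(Lᵢ/10) = 5·10^(82.8/10) + 120·10^(66.6/10) = 1.501e+09.
L_eq = 10·log₁₀(1.501e+09/125) = 70.80 dB.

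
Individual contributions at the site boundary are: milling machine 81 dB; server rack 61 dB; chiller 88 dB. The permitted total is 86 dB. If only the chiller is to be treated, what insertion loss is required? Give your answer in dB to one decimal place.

3.7 dB

The untreated sources together contribute 10^(81/10) + 10^(61/10) = 1.272e+08, i.e. 81.04 dB.
The limit corresponds to 10^(86/10) = 3.981e+08; subtracting the fixed part leaves 2.710e+08 for the chiller, i.e. 84.33 dB.
Required insertion loss = 88 − 84.33 = 3.67 dB.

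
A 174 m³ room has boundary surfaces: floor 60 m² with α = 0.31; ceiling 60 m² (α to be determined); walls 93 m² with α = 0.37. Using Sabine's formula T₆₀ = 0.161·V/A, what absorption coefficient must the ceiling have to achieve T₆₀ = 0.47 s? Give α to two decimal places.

0.11

A = 0.161·V/T₆₀ = 0.161·174/0.47 = 59.60 m² sabins.
Absorption from the other surfaces = 60·0.31 + 93·0.37 = 53.01 m², so the ceiling must supply 6.59 m² over 60 m².
α = 6.59/60 = 0.110.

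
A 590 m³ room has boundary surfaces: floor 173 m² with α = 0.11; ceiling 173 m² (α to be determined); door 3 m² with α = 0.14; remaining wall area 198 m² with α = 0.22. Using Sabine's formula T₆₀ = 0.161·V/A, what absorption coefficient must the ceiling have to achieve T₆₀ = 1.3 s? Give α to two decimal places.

0.06

From T₆₀ = 0.161·V/A, the target T₆₀ = 1.3 s needs A = 0.161·590/1.3 = 73.07 m².
Absorption from the other surfaces = 173·0.11 + 3·0.14 + 198·0.22 = 63.01 m², so the ceiling must supply 10.06 m² over 173 m².
α = 10.06/173 = 0.058.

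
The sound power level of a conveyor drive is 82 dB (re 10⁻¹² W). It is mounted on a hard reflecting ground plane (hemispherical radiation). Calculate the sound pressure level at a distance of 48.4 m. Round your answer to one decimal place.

L_p = L_w − 10·log₁₀(2π·r²) with r = 48.4 m.
2π·r² = 1.472e+04 m², 10·log₁₀ of that is 41.679 dB.
L_p = 82 − 41.679 = 40.32 dB.

40.3 dB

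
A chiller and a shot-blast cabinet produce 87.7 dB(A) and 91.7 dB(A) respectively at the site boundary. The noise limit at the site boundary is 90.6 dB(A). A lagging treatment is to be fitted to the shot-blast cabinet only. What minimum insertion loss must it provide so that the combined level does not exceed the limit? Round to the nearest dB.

4 dB

Everything except the shot-blast cabinet sums to 10^(87.7/10) = 5.888e+08 in linear terms, 87.70 dB(A).
The limit corresponds to 10^(90.6/10) = 1.148e+09; subtracting the fixed part leaves 5.593e+08 for the shot-blast cabinet, i.e. 87.48 dB(A).
Required insertion loss = 91.7 − 87.48 = 4.22 dB.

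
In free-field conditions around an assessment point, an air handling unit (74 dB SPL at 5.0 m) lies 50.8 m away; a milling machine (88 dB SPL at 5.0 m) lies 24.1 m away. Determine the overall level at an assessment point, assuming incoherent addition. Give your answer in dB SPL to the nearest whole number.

First find each source's level at the receiver (point-source: −20·log₁₀(r/r_ref)), then combine on an intensity basis.
air handling unit: 74 − 20·log₁₀(50.8/5.0) = 74 − 20.14 = 53.86 dB SPL.
milling machine: 88 − 20·log₁₀(24.1/5.0) = 88 − 13.66 = 74.34 dB SPL.
Σ 10^(L/10) = 2.740e+07 → L_total = 10·log₁₀(2.740e+07) = 74.38 dB SPL.

74 dB SPL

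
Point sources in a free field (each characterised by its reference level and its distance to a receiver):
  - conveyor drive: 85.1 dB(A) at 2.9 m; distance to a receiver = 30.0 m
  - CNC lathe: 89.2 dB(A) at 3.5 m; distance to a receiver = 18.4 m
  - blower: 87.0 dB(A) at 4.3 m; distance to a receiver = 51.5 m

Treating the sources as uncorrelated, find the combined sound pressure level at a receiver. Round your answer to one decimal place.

Propagate each source to the receiver with L = L_ref − 20·log₁₀(r/r_ref), then add intensities.
conveyor drive: 85.1 − 20·log₁₀(30.0/2.9) = 85.1 − 20.29 = 64.81 dB(A).
CNC lathe: 89.2 − 20·log₁₀(18.4/3.5) = 89.2 − 14.41 = 74.79 dB(A).
blower: 87.0 − 20·log₁₀(51.5/4.3) = 87.0 − 21.57 = 65.43 dB(A).
Σ 10^(L/10) = 3.661e+07 → L_total = 10·log₁₀(3.661e+07) = 75.64 dB(A).

75.6 dB(A)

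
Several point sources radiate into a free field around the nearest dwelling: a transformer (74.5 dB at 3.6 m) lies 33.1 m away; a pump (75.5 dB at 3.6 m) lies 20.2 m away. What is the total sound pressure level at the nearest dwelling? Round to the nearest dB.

First find each source's level at the receiver (point-source: −20·log₁₀(r/r_ref)), then combine on an intensity basis.
transformer: 74.5 − 20·log₁₀(33.1/3.6) = 74.5 − 19.27 = 55.23 dB.
pump: 75.5 − 20·log₁₀(20.2/3.6) = 75.5 − 14.98 = 60.52 dB.
Σ 10^(L/10) = 1.460e+06 → L_total = 10·log₁₀(1.460e+06) = 61.64 dB.

62 dB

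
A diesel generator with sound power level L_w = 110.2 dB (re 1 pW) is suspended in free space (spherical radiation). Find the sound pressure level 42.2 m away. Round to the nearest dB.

67 dB

Free-field spherical radiation: L_p = L_w − 10·log₁₀(4π·r²), r = 42.2 m.
4π·r² = 2.238e+04 m², 10·log₁₀ of that is 43.498 dB.
L_p = 110.2 − 43.498 = 66.70 dB.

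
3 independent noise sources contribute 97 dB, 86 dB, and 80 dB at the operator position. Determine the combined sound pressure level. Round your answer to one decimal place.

Incoherent sources combine by intensity addition: L_total = 10·log₁₀(Σ 10^(L_i/10)).
Σ 10^(L/10) = 10^(97/10) + 10^(86/10) + 10^(80/10) = 5.510e+09.
L_total = 10·log₁₀(5.510e+09) = 97.41 dB.

97.4 dB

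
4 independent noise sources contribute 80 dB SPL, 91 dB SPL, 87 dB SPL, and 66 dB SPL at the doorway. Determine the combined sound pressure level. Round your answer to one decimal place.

92.7 dB SPL

For uncorrelated sources the intensities add, so convert each level to linear form, sum, and take 10·log₁₀ of the total.
Σ 10^(L/10) = 10^(80/10) + 10^(91/10) + 10^(87/10) + 10^(66/10) = 1.864e+09.
L_total = 10·log₁₀(1.864e+09) = 92.70 dB SPL.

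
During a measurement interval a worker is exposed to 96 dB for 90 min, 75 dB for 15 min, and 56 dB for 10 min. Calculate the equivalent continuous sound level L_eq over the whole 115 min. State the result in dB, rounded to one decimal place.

94.9 dB

The energy average is taken in the linear domain: L_eq = 10·log₁₀[(Σ tᵢ·10^(Lᵢ/10))/T], T = 115 min.
Σ tᵢ·10^(Lᵢ/10) = 90·10^(96/10) + 15·10^(75/10) + 10·10^(56/10) = 3.588e+11.
L_eq = 10·log₁₀(3.588e+11/115) = 94.94 dB.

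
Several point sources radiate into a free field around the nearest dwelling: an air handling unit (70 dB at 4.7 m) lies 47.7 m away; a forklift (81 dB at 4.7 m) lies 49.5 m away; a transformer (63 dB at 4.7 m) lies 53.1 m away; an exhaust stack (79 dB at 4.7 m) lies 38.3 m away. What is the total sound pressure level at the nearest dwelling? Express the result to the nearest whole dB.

64 dB

Propagate each source to the receiver with L = L_ref − 20·log₁₀(r/r_ref), then add intensities.
air handling unit: 70 − 20·log₁₀(47.7/4.7) = 70 − 20.13 = 49.87 dB.
forklift: 81 − 20·log₁₀(49.5/4.7) = 81 − 20.45 = 60.55 dB.
transformer: 63 − 20·log₁₀(53.1/4.7) = 63 − 21.06 = 41.94 dB.
exhaust stack: 79 − 20·log₁₀(38.3/4.7) = 79 − 18.22 = 60.78 dB.
Σ 10^(L/10) = 2.444e+06 → L_total = 10·log₁₀(2.444e+06) = 63.88 dB.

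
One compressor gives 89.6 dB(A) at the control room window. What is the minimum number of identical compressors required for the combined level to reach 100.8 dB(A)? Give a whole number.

N identical sources give L₁ + 10·log₁₀ N, so require 10·log₁₀ N ≥ 100.8 − 89.6 = 11.2 dB.
N ≥ 10^(11.2/10) = 13.183, so N = 14.

14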